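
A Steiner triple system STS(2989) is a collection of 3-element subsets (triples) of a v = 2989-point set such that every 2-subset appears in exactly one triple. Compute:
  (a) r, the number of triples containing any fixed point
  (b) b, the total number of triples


An STS(v) is a 2-(v, 3, 1) BIBD: block size k = 3, λ = 1.
Replication: r(k − 1) = λ(v − 1) ⇒ r·2 = 2989 − 1 = 2988 ⇒ r = 1494.
Block count: bk = vr ⇒ b·3 = 2989·1494 = 4465566 ⇒ b = 1488522.

r = 1494, b = 1488522.


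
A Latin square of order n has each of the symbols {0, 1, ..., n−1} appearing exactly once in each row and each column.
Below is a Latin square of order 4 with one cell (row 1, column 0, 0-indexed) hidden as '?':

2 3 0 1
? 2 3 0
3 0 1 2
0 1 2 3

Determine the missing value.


Row 1 contains symbols [0, 2, 3] — missing [1].
Column 0 contains symbols [0, 2, 3] — missing [1].
The missing symbol must appear in both missing sets; intersection = [1].
Therefore the hidden value is 1.

Missing value = 1.


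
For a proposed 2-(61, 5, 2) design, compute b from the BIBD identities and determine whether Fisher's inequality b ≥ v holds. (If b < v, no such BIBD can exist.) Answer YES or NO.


r = λ(v − 1)/(k − 1) = 2·60/4 = 30.
b = vr/k = 61·30/5 = 366.
Fisher's inequality: b ≥ v ⇔ 366 ≥ 61? YES.

YES


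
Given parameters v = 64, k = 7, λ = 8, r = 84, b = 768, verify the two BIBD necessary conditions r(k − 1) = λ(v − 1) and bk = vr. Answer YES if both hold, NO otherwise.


Condition (i): r(k − 1) = 84·6 = 504; λ(v − 1) = 8·63 = 504. Match? YES.
Condition (ii): bk = 768·7 = 5376; vr = 64·84 = 5376. Match? YES.
Both conditions hold? YES.

YES


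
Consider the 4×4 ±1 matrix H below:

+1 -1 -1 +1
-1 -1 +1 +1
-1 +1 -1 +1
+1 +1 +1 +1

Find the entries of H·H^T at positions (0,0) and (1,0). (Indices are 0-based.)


Row 0 of H: [1, -1, -1, 1].
Row 1 of H: [-1, -1, 1, 1].
(H·H^T)[0][0] = Σ_j H[0][j]·H[0][j] = (1)² + (-1)² + (-1)² + (1)² = 1 + 1 + 1 + 1 = 4.
(H·H^T)[1][0] = Σ_j H[1][j]·H[0][j] = (-1)·(1) + (-1)·(-1) + (1)·(-1) + (1)·(1) = -1 + 1 + -1 + 1 = 0.
So rows 1 and 0 are orthogonal; the diagonal entry equals n = 4.

(0,0) entry = 4; (1,0) entry = 0.


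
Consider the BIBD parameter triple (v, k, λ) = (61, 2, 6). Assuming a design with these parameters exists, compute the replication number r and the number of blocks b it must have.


Any 2-(v, k, λ) BIBD satisfies two necessary conditions:
  (i)  Each point sits in r blocks, and counting incidences through any fixed point gives r(k − 1) = λ(v − 1), so r = λ(v − 1)/(k − 1).
  (ii) Total incidences bk = vr, so b = vr/k.
Step 1: r = λ(v − 1)/(k − 1) = 6·(61 − 1)/(2 − 1) = 6·60/1 = 360/1 = 360.
Step 2: b = vr/k = 61·360/2 = 21960/2 = 10980.
Check integrality: r = 360 ∈ Z ✓, b = 10980 ∈ Z ✓.
(These identities are necessary conditions: they determine r and b for any design with these parameters, but do not by themselves prove that one exists.)

r = 360, b = 10980.


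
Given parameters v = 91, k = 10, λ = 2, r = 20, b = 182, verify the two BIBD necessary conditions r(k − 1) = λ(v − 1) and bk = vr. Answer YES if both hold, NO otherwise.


Condition (i): r(k − 1) = 20·9 = 180; λ(v − 1) = 2·90 = 180. Match? YES.
Condition (ii): bk = 182·10 = 1820; vr = 91·20 = 1820. Match? YES.
Both conditions hold? YES.

YES


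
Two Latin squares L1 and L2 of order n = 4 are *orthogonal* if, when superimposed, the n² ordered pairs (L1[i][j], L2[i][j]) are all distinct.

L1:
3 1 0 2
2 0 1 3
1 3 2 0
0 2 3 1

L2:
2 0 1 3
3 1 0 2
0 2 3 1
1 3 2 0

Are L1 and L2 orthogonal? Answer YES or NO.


Form the n² = 16 superimposed pairs (L1[i][j], L2[i][j]), row by row (rows and columns indexed from 0):
row 0: (3,2) (1,0) (0,1) (2,3)
row 1: (2,3) (0,1) (1,0) (3,2)
row 2: (1,0) (3,2) (2,3) (0,1)
row 3: (0,1) (2,3) (3,2) (1,0)
Orthogonality requires all 16 pairs distinct.
But the pair (2,3) repeats: cell (0,3) has L1 = 2, L2 = 3, and cell (1,0) has L1 = 2, L2 = 3.
A repeated pair means some other pair never occurs (only 4 distinct pairs out of 16), so the squares are not orthogonal.
Conclusion: NO.

NO


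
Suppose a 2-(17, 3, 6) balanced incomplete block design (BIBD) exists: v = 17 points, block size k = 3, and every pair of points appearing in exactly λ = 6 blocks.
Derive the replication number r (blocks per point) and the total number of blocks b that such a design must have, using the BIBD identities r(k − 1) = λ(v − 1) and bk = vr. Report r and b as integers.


Any 2-(v, k, λ) BIBD satisfies two necessary conditions:
  (i)  Each point sits in r blocks, and counting incidences through any fixed point gives r(k − 1) = λ(v − 1), so r = λ(v − 1)/(k − 1).
  (ii) Total incidences bk = vr, so b = vr/k.
Step 1: r = λ(v − 1)/(k − 1) = 6·(17 − 1)/(3 − 1) = 6·16/2 = 96/2 = 48.
Step 2: b = vr/k = 17·48/3 = 816/3 = 272.
Check integrality: r = 48 ∈ Z ✓, b = 272 ∈ Z ✓.
(These identities are necessary conditions: they determine r and b for any design with these parameters, but do not by themselves prove that one exists.)

r = 48, b = 272.


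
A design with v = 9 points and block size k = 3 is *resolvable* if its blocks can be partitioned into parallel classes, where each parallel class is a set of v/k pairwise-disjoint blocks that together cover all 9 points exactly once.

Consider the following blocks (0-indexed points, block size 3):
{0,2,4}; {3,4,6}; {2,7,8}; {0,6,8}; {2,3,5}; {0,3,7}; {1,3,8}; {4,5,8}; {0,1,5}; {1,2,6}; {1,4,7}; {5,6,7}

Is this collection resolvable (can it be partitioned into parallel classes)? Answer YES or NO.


v = 9, block size k = 3, number of blocks = 12.
For resolvability, blocks must partition into parallel classes of size v/k = 3.
Total blocks must therefore be a multiple of 3: 12 = 3·4 + 0 ⇒ divisible ✓.
Greedy packing gives 4 candidate class(es). Each should be a full parallel class (size 3, covers all 9 points).
  Class 1 (3 blocks): {0,2,4}; {1,3,8}; {5,6,7}. Points covered: [0, 1, 2, 3, 4, 5, 6, 7, 8].
  Class 2 (3 blocks): {3,4,6}; {2,7,8}; {0,1,5}. Points covered: [0, 1, 2, 3, 4, 5, 6, 7, 8].
  Class 3 (3 blocks): {0,6,8}; {2,3,5}; {1,4,7}. Points covered: [0, 1, 2, 3, 4, 5, 6, 7, 8].
  Class 4 (3 blocks): {0,3,7}; {4,5,8}; {1,2,6}. Points covered: [0, 1, 2, 3, 4, 5, 6, 7, 8].
All classes full (size 3)? YES. All classes cover every point? YES.
Resolvable? YES.

YES


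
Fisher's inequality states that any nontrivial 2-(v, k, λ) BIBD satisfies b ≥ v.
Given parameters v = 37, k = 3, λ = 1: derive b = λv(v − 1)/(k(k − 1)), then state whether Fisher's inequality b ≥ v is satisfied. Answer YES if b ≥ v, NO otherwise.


r = λ(v − 1)/(k − 1) = 1·36/2 = 18.
b = vr/k = 37·18/3 = 222.
Fisher's inequality: b ≥ v ⇔ 222 ≥ 37? YES.

YES


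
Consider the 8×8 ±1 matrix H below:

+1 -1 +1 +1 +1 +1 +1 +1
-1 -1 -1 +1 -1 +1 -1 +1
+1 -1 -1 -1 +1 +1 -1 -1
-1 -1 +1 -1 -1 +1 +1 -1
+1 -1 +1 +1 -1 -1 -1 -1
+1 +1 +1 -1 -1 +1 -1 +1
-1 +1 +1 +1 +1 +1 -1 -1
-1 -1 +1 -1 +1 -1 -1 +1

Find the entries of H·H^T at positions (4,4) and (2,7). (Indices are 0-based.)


Row 2 of H: [1, -1, -1, -1, 1, 1, -1, -1].
Row 4 of H: [1, -1, 1, 1, -1, -1, -1, -1].
Row 7 of H: [-1, -1, 1, -1, 1, -1, -1, 1].
(H·H^T)[4][4] = Σ_j H[4][j]·H[4][j] = (1)² + (-1)² + (1)² + (1)² + (-1)² + (-1)² + (-1)² + (-1)² = 1 + 1 + 1 + 1 + 1 + 1 + 1 + 1 = 8.
(H·H^T)[2][7] = Σ_j H[2][j]·H[7][j] = (1)·(-1) + (-1)·(-1) + (-1)·(1) + (-1)·(-1) + (1)·(1) + (1)·(-1) + (-1)·(-1) + (-1)·(1) = -1 + 1 + -1 + 1 + 1 + -1 + 1 + -1 = 0.
So rows 2 and 7 are orthogonal; the diagonal entry equals n = 8.

(4,4) entry = 8; (2,7) entry = 0.


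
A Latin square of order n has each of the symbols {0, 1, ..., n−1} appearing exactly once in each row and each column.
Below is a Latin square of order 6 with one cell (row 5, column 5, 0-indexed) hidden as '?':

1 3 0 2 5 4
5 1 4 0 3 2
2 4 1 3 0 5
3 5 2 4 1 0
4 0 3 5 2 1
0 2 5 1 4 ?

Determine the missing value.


Row 5 contains symbols [0, 1, 2, 4, 5] — missing [3].
Column 5 contains symbols [0, 1, 2, 4, 5] — missing [3].
The missing symbol must appear in both missing sets; intersection = [3].
Therefore the hidden value is 3.

Missing value = 3.


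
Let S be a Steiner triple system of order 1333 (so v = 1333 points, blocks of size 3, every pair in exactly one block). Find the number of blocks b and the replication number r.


An STS(v) is a 2-(v, 3, 1) BIBD: block size k = 3, λ = 1.
Replication: r(k − 1) = λ(v − 1) ⇒ r·2 = 1333 − 1 = 1332 ⇒ r = 666.
Block count: b = v(v − 1)/6 = 1333·1332/6 = 1775556/6 = 295926.
(Check via bk = vr: 295926·3 = 887778 = 1333·666 = 887778 ✓.)

r = 666, b = 295926.


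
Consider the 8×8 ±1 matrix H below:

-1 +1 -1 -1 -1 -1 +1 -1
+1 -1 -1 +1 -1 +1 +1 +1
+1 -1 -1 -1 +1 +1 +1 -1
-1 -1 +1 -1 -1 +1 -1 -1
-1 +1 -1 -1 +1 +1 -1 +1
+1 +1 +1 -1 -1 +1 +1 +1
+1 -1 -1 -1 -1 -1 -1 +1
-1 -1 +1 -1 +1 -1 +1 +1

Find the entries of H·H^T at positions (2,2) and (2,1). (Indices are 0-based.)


Row 1 of H: [1, -1, -1, 1, -1, 1, 1, 1].
Row 2 of H: [1, -1, -1, -1, 1, 1, 1, -1].
(H·H^T)[2][2] = Σ_j H[2][j]·H[2][j] = (1)² + (-1)² + (-1)² + (-1)² + (1)² + (1)² + (1)² + (-1)² = 1 + 1 + 1 + 1 + 1 + 1 + 1 + 1 = 8.
(H·H^T)[2][1] = Σ_j H[2][j]·H[1][j] = (1)·(1) + (-1)·(-1) + (-1)·(-1) + (-1)·(1) + (1)·(-1) + (1)·(1) + (1)·(1) + (-1)·(1) = 1 + 1 + 1 + -1 + -1 + 1 + 1 + -1 = 2.
Rows 2 and 1 are not orthogonal (dot product = 2 ≠ 0), so H is not a Hadamard matrix.

(2,2) entry = 8; (2,1) entry = 2.


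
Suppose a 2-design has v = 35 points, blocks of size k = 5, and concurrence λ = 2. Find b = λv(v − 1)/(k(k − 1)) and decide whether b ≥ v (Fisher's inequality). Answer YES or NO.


r = λ(v − 1)/(k − 1) = 2·34/4 = 17.
b = vr/k = 35·17/5 = 119.
Fisher's inequality: b ≥ v ⇔ 119 ≥ 35? YES.

YES


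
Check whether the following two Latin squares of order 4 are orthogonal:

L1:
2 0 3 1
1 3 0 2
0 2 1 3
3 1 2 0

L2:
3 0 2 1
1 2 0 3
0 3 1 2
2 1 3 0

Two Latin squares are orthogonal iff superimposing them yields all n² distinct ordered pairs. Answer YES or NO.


Form the n² = 16 superimposed pairs (L1[i][j], L2[i][j]), row by row (rows and columns indexed from 0):
row 0: (2,3) (0,0) (3,2) (1,1)
row 1: (1,1) (3,2) (0,0) (2,3)
row 2: (0,0) (2,3) (1,1) (3,2)
row 3: (3,2) (1,1) (2,3) (0,0)
Orthogonality requires all 16 pairs distinct.
But the pair (1,1) repeats: cell (0,3) has L1 = 1, L2 = 1, and cell (1,0) has L1 = 1, L2 = 1.
A repeated pair means some other pair never occurs (only 4 distinct pairs out of 16), so the squares are not orthogonal.
Conclusion: NO.

NO


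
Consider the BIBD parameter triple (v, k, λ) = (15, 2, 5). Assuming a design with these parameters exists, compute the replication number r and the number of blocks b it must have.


Any 2-(v, k, λ) BIBD satisfies two necessary conditions:
  (i)  Each point sits in r blocks, and counting incidences through any fixed point gives r(k − 1) = λ(v − 1), so r = λ(v − 1)/(k − 1).
  (ii) Total incidences bk = vr, so b = vr/k.
Step 1: r = λ(v − 1)/(k − 1) = 5·(15 − 1)/(2 − 1) = 5·14/1 = 70/1 = 70.
Step 2: b = vr/k = 15·70/2 = 1050/2 = 525.
Check integrality: r = 70 ∈ Z ✓, b = 525 ∈ Z ✓.
(These identities are necessary conditions: they determine r and b for any design with these parameters, but do not by themselves prove that one exists.)

r = 70, b = 525.


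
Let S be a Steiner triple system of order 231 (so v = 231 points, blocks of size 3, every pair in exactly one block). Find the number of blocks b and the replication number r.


An STS(v) is a 2-(v, 3, 1) BIBD: block size k = 3, λ = 1.
Replication: r(k − 1) = λ(v − 1) ⇒ r·2 = 231 − 1 = 230 ⇒ r = 115.
Block count: b = v(v − 1)/6 = 231·230/6 = 53130/6 = 8855.
(Check via bk = vr: 8855·3 = 26565 = 231·115 = 26565 ✓.)

r = 115, b = 8855.


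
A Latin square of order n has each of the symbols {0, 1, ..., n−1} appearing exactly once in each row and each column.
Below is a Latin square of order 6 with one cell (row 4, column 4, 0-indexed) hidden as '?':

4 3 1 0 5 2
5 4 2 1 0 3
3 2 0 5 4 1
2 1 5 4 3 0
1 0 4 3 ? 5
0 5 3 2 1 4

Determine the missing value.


Row 4 contains symbols [0, 1, 3, 4, 5] — missing [2].
Column 4 contains symbols [0, 1, 3, 4, 5] — missing [2].
The missing symbol must appear in both missing sets; intersection = [2].
Therefore the hidden value is 2.

Missing value = 2.


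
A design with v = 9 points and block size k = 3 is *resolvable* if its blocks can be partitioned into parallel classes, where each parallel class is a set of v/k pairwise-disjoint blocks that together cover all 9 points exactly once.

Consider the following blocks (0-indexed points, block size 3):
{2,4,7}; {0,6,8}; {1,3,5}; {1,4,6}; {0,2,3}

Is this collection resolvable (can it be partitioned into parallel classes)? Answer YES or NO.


v = 9, block size k = 3, number of blocks = 5.
For resolvability, blocks must partition into parallel classes of size v/k = 3.
Total blocks must therefore be a multiple of 3: 5 = 3·1 + 2 ⇒ not divisible ✗.
Resolvable? NO.

NO


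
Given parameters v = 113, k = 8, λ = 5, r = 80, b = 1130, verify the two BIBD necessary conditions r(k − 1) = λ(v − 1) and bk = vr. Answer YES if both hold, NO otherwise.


Condition (i): r(k − 1) = 80·7 = 560; λ(v − 1) = 5·112 = 560. Match? YES.
Condition (ii): bk = 1130·8 = 9040; vr = 113·80 = 9040. Match? YES.
Both conditions hold? YES.

YES


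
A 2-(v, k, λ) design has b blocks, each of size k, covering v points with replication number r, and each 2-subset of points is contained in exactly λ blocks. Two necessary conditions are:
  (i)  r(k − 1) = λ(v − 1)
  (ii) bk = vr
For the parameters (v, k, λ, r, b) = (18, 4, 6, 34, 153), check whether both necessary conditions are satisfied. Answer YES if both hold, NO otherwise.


Condition (i): r(k − 1) = 34·3 = 102; λ(v − 1) = 6·17 = 102. Match? YES.
Condition (ii): bk = 153·4 = 612; vr = 18·34 = 612. Match? YES.
Both conditions hold? YES.

YES


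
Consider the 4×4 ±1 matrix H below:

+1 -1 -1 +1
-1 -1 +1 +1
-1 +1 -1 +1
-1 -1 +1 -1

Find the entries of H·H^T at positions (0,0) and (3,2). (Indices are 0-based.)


Row 0 of H: [1, -1, -1, 1].
Row 2 of H: [-1, 1, -1, 1].
Row 3 of H: [-1, -1, 1, -1].
(H·H^T)[0][0] = Σ_j H[0][j]·H[0][j] = (1)² + (-1)² + (-1)² + (1)² = 1 + 1 + 1 + 1 = 4.
(H·H^T)[3][2] = Σ_j H[3][j]·H[2][j] = (-1)·(-1) + (-1)·(1) + (1)·(-1) + (-1)·(1) = 1 + -1 + -1 + -1 = -2.
Rows 3 and 2 are not orthogonal (dot product = -2 ≠ 0), so H is not a Hadamard matrix.

(0,0) entry = 4; (3,2) entry = -2.


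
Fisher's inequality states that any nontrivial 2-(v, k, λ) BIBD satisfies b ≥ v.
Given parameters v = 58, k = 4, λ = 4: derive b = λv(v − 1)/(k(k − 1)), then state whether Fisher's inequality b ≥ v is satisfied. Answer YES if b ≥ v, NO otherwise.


r = λ(v − 1)/(k − 1) = 4·57/3 = 76.
b = vr/k = 58·76/4 = 1102.
Fisher's inequality: b ≥ v ⇔ 1102 ≥ 58? YES.

YES


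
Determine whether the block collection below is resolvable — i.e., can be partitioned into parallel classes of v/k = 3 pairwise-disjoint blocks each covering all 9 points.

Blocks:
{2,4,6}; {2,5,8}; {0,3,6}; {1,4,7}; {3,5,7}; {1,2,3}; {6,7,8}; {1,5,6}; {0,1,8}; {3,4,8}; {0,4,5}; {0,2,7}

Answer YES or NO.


v = 9, block size k = 3, number of blocks = 12.
For resolvability, blocks must partition into parallel classes of size v/k = 3.
Total blocks must therefore be a multiple of 3: 12 = 3·4 + 0 ⇒ divisible ✓.
Greedy packing gives 4 candidate class(es). Each should be a full parallel class (size 3, covers all 9 points).
  Class 1 (3 blocks): {2,4,6}; {3,5,7}; {0,1,8}. Points covered: [0, 1, 2, 3, 4, 5, 6, 7, 8].
  Class 2 (3 blocks): {2,5,8}; {0,3,6}; {1,4,7}. Points covered: [0, 1, 2, 3, 4, 5, 6, 7, 8].
  Class 3 (3 blocks): {1,2,3}; {6,7,8}; {0,4,5}. Points covered: [0, 1, 2, 3, 4, 5, 6, 7, 8].
  Class 4 (3 blocks): {1,5,6}; {3,4,8}; {0,2,7}. Points covered: [0, 1, 2, 3, 4, 5, 6, 7, 8].
All classes full (size 3)? YES. All classes cover every point? YES.
Resolvable? YES.

YES


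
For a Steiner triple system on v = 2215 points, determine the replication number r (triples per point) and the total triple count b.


An STS(v) is a 2-(v, 3, 1) BIBD: block size k = 3, λ = 1.
Replication: r(k − 1) = λ(v − 1) ⇒ r·2 = 2215 − 1 = 2214 ⇒ r = 1107.
Block count: bk = vr ⇒ b·3 = 2215·1107 = 2452005 ⇒ b = 817335.

r = 1107, b = 817335.


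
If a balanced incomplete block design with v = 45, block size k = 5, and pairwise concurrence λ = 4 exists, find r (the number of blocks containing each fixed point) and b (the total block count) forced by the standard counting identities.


Any 2-(v, k, λ) BIBD satisfies two necessary conditions:
  (i)  Each point sits in r blocks, and counting incidences through any fixed point gives r(k − 1) = λ(v − 1), so r = λ(v − 1)/(k − 1).
  (ii) Total incidences bk = vr, so b = vr/k.
Step 1: r = λ(v − 1)/(k − 1) = 4·(45 − 1)/(5 − 1) = 4·44/4 = 176/4 = 44.
Step 2: b = vr/k = 45·44/5 = 1980/5 = 396.
Check integrality: r = 44 ∈ Z ✓, b = 396 ∈ Z ✓.
(These identities are necessary conditions: they determine r and b for any design with these parameters, but do not by themselves prove that one exists.)

r = 44, b = 396.


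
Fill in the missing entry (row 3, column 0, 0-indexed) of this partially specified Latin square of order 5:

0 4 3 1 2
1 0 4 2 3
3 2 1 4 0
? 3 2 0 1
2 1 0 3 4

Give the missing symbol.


Row 3 contains symbols [0, 1, 2, 3] — missing [4].
Column 0 contains symbols [0, 1, 2, 3] — missing [4].
The missing symbol must appear in both missing sets; intersection = [4].
Therefore the hidden value is 4.

Missing value = 4.


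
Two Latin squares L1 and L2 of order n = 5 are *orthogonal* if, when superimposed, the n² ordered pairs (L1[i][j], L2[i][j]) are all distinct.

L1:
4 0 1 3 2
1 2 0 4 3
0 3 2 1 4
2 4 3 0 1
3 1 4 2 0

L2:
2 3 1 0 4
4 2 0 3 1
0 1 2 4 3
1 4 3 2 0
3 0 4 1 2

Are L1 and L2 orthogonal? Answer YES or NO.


Form the n² = 25 superimposed pairs (L1[i][j], L2[i][j]), row by row (rows and columns indexed from 0):
row 0: (4,2) (0,3) (1,1) (3,0) (2,4)
row 1: (1,4) (2,2) (0,0) (4,3) (3,1)
row 2: (0,0) (3,1) (2,2) (1,4) (4,3)
row 3: (2,1) (4,4) (3,3) (0,2) (1,0)
row 4: (3,3) (1,0) (4,4) (2,1) (0,2)
Orthogonality requires all 25 pairs distinct.
But the pair (0,0) repeats: cell (1,2) has L1 = 0, L2 = 0, and cell (2,0) has L1 = 0, L2 = 0.
A repeated pair means some other pair never occurs (only 15 distinct pairs out of 25), so the squares are not orthogonal.
Conclusion: NO.

NO


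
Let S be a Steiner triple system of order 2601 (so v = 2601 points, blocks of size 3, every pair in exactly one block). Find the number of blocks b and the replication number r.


An STS(v) is a 2-(v, 3, 1) BIBD: block size k = 3, λ = 1.
Replication: r(k − 1) = λ(v − 1) ⇒ r·2 = 2601 − 1 = 2600 ⇒ r = 1300.
Block count: b = v(v − 1)/6 = 2601·2600/6 = 6762600/6 = 1127100.
(Check via bk = vr: 1127100·3 = 3381300 = 2601·1300 = 3381300 ✓.)

r = 1300, b = 1127100.


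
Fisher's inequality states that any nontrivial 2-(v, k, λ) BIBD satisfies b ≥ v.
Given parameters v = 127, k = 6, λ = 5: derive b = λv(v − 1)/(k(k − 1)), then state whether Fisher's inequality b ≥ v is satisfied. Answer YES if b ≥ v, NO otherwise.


b = λv(v − 1)/(k(k − 1)) = 5·127·126/(6·5) = 80010/30 = 2667.
Compare with v = 127: b ≥ v, so Fisher's inequality holds.

YES


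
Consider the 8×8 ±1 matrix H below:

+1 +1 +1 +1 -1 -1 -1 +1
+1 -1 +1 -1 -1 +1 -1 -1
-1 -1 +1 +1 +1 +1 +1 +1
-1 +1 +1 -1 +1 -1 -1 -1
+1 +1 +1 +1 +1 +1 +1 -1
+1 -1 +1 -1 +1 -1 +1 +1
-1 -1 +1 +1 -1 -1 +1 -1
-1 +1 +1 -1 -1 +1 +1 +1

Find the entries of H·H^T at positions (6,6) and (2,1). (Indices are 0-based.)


Row 1 of H: [1, -1, 1, -1, -1, 1, -1, -1].
Row 2 of H: [-1, -1, 1, 1, 1, 1, 1, 1].
Row 6 of H: [-1, -1, 1, 1, -1, -1, 1, -1].
(H·H^T)[6][6] = Σ_j H[6][j]·H[6][j] = (-1)² + (-1)² + (1)² + (1)² + (-1)² + (-1)² + (1)² + (-1)² = 1 + 1 + 1 + 1 + 1 + 1 + 1 + 1 = 8.
(H·H^T)[2][1] = Σ_j H[2][j]·H[1][j] = (-1)·(1) + (-1)·(-1) + (1)·(1) + (1)·(-1) + (1)·(-1) + (1)·(1) + (1)·(-1) + (1)·(-1) = -1 + 1 + 1 + -1 + -1 + 1 + -1 + -1 = -2.
Rows 2 and 1 are not orthogonal (dot product = -2 ≠ 0), so H is not a Hadamard matrix.

(6,6) entry = 8; (2,1) entry = -2.


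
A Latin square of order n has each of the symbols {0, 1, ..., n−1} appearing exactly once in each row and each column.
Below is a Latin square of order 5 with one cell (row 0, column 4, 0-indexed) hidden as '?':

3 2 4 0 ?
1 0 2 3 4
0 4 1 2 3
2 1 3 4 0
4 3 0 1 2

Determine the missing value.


Row 0 contains symbols [0, 2, 3, 4] — missing [1].
Column 4 contains symbols [0, 2, 3, 4] — missing [1].
The missing symbol must appear in both missing sets; intersection = [1].
Therefore the hidden value is 1.

Missing value = 1.


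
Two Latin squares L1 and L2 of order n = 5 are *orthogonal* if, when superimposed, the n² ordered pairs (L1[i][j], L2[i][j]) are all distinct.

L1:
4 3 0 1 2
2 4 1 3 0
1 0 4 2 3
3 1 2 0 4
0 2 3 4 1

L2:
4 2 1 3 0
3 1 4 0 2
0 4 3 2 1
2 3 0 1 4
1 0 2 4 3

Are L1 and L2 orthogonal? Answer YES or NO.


Form the n² = 25 superimposed pairs (L1[i][j], L2[i][j]), row by row (rows and columns indexed from 0):
row 0: (4,4) (3,2) (0,1) (1,3) (2,0)
row 1: (2,3) (4,1) (1,4) (3,0) (0,2)
row 2: (1,0) (0,4) (4,3) (2,2) (3,1)
row 3: (3,2) (1,3) (2,0) (0,1) (4,4)
row 4: (0,1) (2,0) (3,2) (4,4) (1,3)
Orthogonality requires all 25 pairs distinct.
But the pair (3,2) repeats: cell (0,1) has L1 = 3, L2 = 2, and cell (3,0) has L1 = 3, L2 = 2.
A repeated pair means some other pair never occurs (only 15 distinct pairs out of 25), so the squares are not orthogonal.
Conclusion: NO.

NO


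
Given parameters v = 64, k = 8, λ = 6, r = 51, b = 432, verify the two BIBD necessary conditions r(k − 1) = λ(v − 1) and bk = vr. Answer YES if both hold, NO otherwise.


Condition (i): r(k − 1) = 51·7 = 357; λ(v − 1) = 6·63 = 378. Match? NO.
Condition (ii): bk = 432·8 = 3456; vr = 64·51 = 3264. Match? NO.
Both conditions hold? NO.

NO


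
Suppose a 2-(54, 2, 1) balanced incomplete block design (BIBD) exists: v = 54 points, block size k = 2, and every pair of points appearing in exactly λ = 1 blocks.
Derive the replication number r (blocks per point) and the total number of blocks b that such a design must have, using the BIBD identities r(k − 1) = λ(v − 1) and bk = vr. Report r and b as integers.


Any 2-(v, k, λ) BIBD satisfies two necessary conditions:
  (i)  Each point sits in r blocks, and counting incidences through any fixed point gives r(k − 1) = λ(v − 1), so r = λ(v − 1)/(k − 1).
  (ii) Total incidences bk = vr, so b = vr/k.
Step 1: r = λ(v − 1)/(k − 1) = 1·(54 − 1)/(2 − 1) = 1·53/1 = 53/1 = 53.
Step 2: b = vr/k = 54·53/2 = 2862/2 = 1431.
Check integrality: r = 53 ∈ Z ✓, b = 1431 ∈ Z ✓.
(These identities are necessary conditions: they determine r and b for any design with these parameters, but do not by themselves prove that one exists.)

r = 53, b = 1431.


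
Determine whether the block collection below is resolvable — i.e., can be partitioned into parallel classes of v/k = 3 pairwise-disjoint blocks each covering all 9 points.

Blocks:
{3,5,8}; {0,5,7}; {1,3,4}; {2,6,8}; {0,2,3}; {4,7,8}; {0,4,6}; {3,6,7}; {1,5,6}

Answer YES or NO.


v = 9, block size k = 3, number of blocks = 9.
For resolvability, blocks must partition into parallel classes of size v/k = 3.
Total blocks must therefore be a multiple of 3: 9 = 3·3 + 0 ⇒ divisible ✓.
Consider block {3,5,8}. The only other block(s) in the collection disjoint from it are {0,4,6} — just 1 block(s). Any parallel class containing {3,5,8} would need 2 other blocks each disjoint from it, so no parallel class of size 3 can contain {3,5,8}.
Since every block must belong to some parallel class in a resolution, the collection cannot be partitioned into parallel classes.
Resolvable? NO.

NO


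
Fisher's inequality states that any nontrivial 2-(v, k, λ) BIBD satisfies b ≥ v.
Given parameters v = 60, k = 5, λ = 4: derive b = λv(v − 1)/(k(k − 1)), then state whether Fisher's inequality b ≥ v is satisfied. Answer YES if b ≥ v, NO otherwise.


r = λ(v − 1)/(k − 1) = 4·59/4 = 59.
b = vr/k = 60·59/5 = 708.
Fisher's inequality: b ≥ v ⇔ 708 ≥ 60? YES.

YES


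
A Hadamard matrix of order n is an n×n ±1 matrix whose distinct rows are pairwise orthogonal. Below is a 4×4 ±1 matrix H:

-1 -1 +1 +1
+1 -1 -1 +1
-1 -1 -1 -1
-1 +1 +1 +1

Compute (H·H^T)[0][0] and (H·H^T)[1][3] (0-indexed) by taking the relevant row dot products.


Row 0 of H: [-1, -1, 1, 1].
Row 1 of H: [1, -1, -1, 1].
Row 3 of H: [-1, 1, 1, 1].
(H·H^T)[0][0] = Σ_j H[0][j]·H[0][j] = (-1)² + (-1)² + (1)² + (1)² = 1 + 1 + 1 + 1 = 4.
(H·H^T)[1][3] = Σ_j H[1][j]·H[3][j] = (1)·(-1) + (-1)·(1) + (-1)·(1) + (1)·(1) = -1 + -1 + -1 + 1 = -2.
Rows 1 and 3 are not orthogonal (dot product = -2 ≠ 0), so H is not a Hadamard matrix.

(0,0) entry = 4; (1,3) entry = -2.


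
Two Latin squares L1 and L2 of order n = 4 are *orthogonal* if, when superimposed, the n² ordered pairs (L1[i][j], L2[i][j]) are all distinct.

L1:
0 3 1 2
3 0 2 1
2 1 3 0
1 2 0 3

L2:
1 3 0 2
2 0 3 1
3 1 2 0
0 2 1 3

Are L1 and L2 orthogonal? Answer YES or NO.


Form the n² = 16 superimposed pairs (L1[i][j], L2[i][j]), row by row (rows and columns indexed from 0):
row 0: (0,1) (3,3) (1,0) (2,2)
row 1: (3,2) (0,0) (2,3) (1,1)
row 2: (2,3) (1,1) (3,2) (0,0)
row 3: (1,0) (2,2) (0,1) (3,3)
Orthogonality requires all 16 pairs distinct.
But the pair (2,3) repeats: cell (1,2) has L1 = 2, L2 = 3, and cell (2,0) has L1 = 2, L2 = 3.
A repeated pair means some other pair never occurs (only 8 distinct pairs out of 16), so the squares are not orthogonal.
Conclusion: NO.

NO


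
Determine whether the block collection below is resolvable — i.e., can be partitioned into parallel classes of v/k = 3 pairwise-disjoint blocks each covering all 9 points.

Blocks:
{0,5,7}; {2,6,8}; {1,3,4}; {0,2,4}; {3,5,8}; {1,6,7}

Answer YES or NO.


v = 9, block size k = 3, number of blocks = 6.
For resolvability, blocks must partition into parallel classes of size v/k = 3.
Total blocks must therefore be a multiple of 3: 6 = 3·2 + 0 ⇒ divisible ✓.
Greedy packing gives 2 candidate class(es). Each should be a full parallel class (size 3, covers all 9 points).
  Class 1 (3 blocks): {0,5,7}; {2,6,8}; {1,3,4}. Points covered: [0, 1, 2, 3, 4, 5, 6, 7, 8].
  Class 2 (3 blocks): {0,2,4}; {3,5,8}; {1,6,7}. Points covered: [0, 1, 2, 3, 4, 5, 6, 7, 8].
All classes full (size 3)? YES. All classes cover every point? YES.
Resolvable? YES.

YES


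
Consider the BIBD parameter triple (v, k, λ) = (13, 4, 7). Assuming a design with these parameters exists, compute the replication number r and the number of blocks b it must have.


Any 2-(v, k, λ) BIBD satisfies two necessary conditions:
  (i)  Each point sits in r blocks, and counting incidences through any fixed point gives r(k − 1) = λ(v − 1), so r = λ(v − 1)/(k − 1).
  (ii) Total incidences bk = vr, so b = vr/k.
Step 1: r = λ(v − 1)/(k − 1) = 7·(13 − 1)/(4 − 1) = 7·12/3 = 84/3 = 28.
Step 2: b = vr/k = 13·28/4 = 364/4 = 91.
Check integrality: r = 28 ∈ Z ✓, b = 91 ∈ Z ✓.
(These identities are necessary conditions: they determine r and b for any design with these parameters, but do not by themselves prove that one exists.)

r = 28, b = 91.


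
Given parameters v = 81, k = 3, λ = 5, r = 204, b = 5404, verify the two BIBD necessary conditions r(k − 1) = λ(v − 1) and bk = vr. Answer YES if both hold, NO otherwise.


Condition (i): r(k − 1) = 204·2 = 408; λ(v − 1) = 5·80 = 400. Match? NO.
Condition (ii): bk = 5404·3 = 16212; vr = 81·204 = 16524. Match? NO.
Both conditions hold? NO.

NO


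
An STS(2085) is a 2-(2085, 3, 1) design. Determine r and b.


An STS(v) is a 2-(v, 3, 1) BIBD: block size k = 3, λ = 1.
Replication: r(k − 1) = λ(v − 1) ⇒ r·2 = 2085 − 1 = 2084 ⇒ r = 1042.
Block count: b = v(v − 1)/6 = 2085·2084/6 = 4345140/6 = 724190.

r = 1042, b = 724190.


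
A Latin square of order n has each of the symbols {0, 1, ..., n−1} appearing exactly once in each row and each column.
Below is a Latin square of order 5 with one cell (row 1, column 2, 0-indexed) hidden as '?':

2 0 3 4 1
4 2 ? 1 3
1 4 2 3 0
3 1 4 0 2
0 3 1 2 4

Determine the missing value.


Row 1 contains symbols [1, 2, 3, 4] — missing [0].
Column 2 contains symbols [1, 2, 3, 4] — missing [0].
The missing symbol must appear in both missing sets; intersection = [0].
Therefore the hidden value is 0.

Missing value = 0.


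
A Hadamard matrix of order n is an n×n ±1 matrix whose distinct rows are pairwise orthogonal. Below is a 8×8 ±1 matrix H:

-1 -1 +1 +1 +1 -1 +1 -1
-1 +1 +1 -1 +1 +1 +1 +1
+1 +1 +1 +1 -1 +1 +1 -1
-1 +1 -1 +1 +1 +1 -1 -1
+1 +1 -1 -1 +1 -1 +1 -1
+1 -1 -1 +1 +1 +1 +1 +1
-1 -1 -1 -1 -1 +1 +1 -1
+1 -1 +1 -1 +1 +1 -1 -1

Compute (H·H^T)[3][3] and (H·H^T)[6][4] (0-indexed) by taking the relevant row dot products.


Row 3 of H: [-1, 1, -1, 1, 1, 1, -1, -1].
Row 4 of H: [1, 1, -1, -1, 1, -1, 1, -1].
Row 6 of H: [-1, -1, -1, -1, -1, 1, 1, -1].
(H·H^T)[3][3] = Σ_j H[3][j]·H[3][j] = (-1)² + (1)² + (-1)² + (1)² + (1)² + (1)² + (-1)² + (-1)² = 1 + 1 + 1 + 1 + 1 + 1 + 1 + 1 = 8.
(H·H^T)[6][4] = Σ_j H[6][j]·H[4][j] = (-1)·(1) + (-1)·(1) + (-1)·(-1) + (-1)·(-1) + (-1)·(1) + (1)·(-1) + (1)·(1) + (-1)·(-1) = -1 + -1 + 1 + 1 + -1 + -1 + 1 + 1 = 0.
So rows 6 and 4 are orthogonal; the diagonal entry equals n = 8.

(3,3) entry = 8; (6,4) entry = 0.


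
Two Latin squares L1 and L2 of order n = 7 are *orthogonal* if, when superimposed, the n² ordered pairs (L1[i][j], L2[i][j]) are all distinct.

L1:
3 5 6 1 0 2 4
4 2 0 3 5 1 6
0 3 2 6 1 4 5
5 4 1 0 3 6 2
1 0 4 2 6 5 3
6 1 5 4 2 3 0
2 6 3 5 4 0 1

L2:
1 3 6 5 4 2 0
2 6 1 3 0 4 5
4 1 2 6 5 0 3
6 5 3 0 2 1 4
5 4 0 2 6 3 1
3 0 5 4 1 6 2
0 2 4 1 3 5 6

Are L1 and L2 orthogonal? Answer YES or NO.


Form the n² = 49 superimposed pairs (L1[i][j], L2[i][j]), row by row (rows and columns indexed from 0):
row 0: (3,1) (5,3) (6,6) (1,5) (0,4) (2,2) (4,0)
row 1: (4,2) (2,6) (0,1) (3,3) (5,0) (1,4) (6,5)
row 2: (0,4) (3,1) (2,2) (6,6) (1,5) (4,0) (5,3)
row 3: (5,6) (4,5) (1,3) (0,0) (3,2) (6,1) (2,4)
row 4: (1,5) (0,4) (4,0) (2,2) (6,6) (5,3) (3,1)
row 5: (6,3) (1,0) (5,5) (4,4) (2,1) (3,6) (0,2)
row 6: (2,0) (6,2) (3,4) (5,1) (4,3) (0,5) (1,6)
Orthogonality requires all 49 pairs distinct.
But the pair (0,4) repeats: cell (0,4) has L1 = 0, L2 = 4, and cell (2,0) has L1 = 0, L2 = 4.
A repeated pair means some other pair never occurs (only 35 distinct pairs out of 49), so the squares are not orthogonal.
Conclusion: NO.

NO


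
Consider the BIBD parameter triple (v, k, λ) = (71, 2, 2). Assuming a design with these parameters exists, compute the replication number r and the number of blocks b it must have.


Any 2-(v, k, λ) BIBD satisfies two necessary conditions:
  (i)  Each point sits in r blocks, and counting incidences through any fixed point gives r(k − 1) = λ(v − 1), so r = λ(v − 1)/(k − 1).
  (ii) Total incidences bk = vr, so b = vr/k.
Step 1: r = λ(v − 1)/(k − 1) = 2·(71 − 1)/(2 − 1) = 2·70/1 = 140/1 = 140.
Step 2: b = vr/k = 71·140/2 = 9940/2 = 4970.
Check integrality: r = 140 ∈ Z ✓, b = 4970 ∈ Z ✓.
(These identities are necessary conditions: they determine r and b for any design with these parameters, but do not by themselves prove that one exists.)

r = 140, b = 4970.


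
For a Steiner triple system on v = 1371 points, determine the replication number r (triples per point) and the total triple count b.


An STS(v) is a 2-(v, 3, 1) BIBD: block size k = 3, λ = 1.
Replication: r(k − 1) = λ(v − 1) ⇒ r·2 = 1371 − 1 = 1370 ⇒ r = 685.
Block count: b = v(v − 1)/6 = 1371·1370/6 = 1878270/6 = 313045.
(Check via bk = vr: 313045·3 = 939135 = 1371·685 = 939135 ✓.)

r = 685, b = 313045.


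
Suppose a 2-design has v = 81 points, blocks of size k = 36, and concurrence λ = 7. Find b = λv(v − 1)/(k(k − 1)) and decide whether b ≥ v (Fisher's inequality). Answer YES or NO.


b = λv(v − 1)/(k(k − 1)) = 7·81·80/(36·35) = 45360/1260 = 36.
Compare with v = 81: b < v, so Fisher's inequality fails.

NO


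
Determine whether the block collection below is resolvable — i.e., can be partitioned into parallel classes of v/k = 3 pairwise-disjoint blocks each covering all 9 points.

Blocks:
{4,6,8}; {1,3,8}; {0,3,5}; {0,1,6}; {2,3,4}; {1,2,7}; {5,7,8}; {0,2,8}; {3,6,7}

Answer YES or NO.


v = 9, block size k = 3, number of blocks = 9.
For resolvability, blocks must partition into parallel classes of size v/k = 3.
Total blocks must therefore be a multiple of 3: 9 = 3·3 + 0 ⇒ divisible ✓.
Consider block {1,3,8}. It intersects every other block in the collection, so no parallel class of size 3 can contain it.
Since every block must belong to some parallel class in a resolution, the collection cannot be partitioned into parallel classes.
Resolvable? NO.

NO


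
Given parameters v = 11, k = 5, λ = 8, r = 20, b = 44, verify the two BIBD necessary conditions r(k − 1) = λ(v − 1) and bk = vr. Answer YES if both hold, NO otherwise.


Condition (i): r(k − 1) = 20·4 = 80; λ(v − 1) = 8·10 = 80. Match? YES.
Condition (ii): bk = 44·5 = 220; vr = 11·20 = 220. Match? YES.
Both conditions hold? YES.

YES


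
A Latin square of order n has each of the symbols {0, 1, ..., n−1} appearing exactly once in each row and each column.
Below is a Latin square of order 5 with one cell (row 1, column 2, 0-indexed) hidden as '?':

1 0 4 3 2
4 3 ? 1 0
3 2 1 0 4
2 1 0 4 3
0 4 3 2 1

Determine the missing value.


Row 1 contains symbols [0, 1, 3, 4] — missing [2].
Column 2 contains symbols [0, 1, 3, 4] — missing [2].
The missing symbol must appear in both missing sets; intersection = [2].
Therefore the hidden value is 2.

Missing value = 2.


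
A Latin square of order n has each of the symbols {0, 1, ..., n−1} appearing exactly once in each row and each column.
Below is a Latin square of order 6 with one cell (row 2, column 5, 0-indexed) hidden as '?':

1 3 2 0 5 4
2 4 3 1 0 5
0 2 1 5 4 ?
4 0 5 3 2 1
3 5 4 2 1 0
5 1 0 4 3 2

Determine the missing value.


Row 2 contains symbols [0, 1, 2, 4, 5] — missing [3].
Column 5 contains symbols [0, 1, 2, 4, 5] — missing [3].
The missing symbol must appear in both missing sets; intersection = [3].
Therefore the hidden value is 3.

Missing value = 3.


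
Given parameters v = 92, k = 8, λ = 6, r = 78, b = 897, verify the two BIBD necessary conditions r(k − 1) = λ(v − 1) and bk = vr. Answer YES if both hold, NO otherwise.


Condition (i): r(k − 1) = 78·7 = 546; λ(v − 1) = 6·91 = 546. Match? YES.
Condition (ii): bk = 897·8 = 7176; vr = 92·78 = 7176. Match? YES.
Both conditions hold? YES.

YES


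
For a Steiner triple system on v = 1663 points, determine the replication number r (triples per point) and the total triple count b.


An STS(v) is a 2-(v, 3, 1) BIBD: block size k = 3, λ = 1.
Replication: r(k − 1) = λ(v − 1) ⇒ r·2 = 1663 − 1 = 1662 ⇒ r = 831.
Block count: bk = vr ⇒ b·3 = 1663·831 = 1381953 ⇒ b = 460651.
(Check via b = v(v − 1)/6 = 1663·1662/6 = 2763906/6 = 460651.)

r = 831, b = 460651.


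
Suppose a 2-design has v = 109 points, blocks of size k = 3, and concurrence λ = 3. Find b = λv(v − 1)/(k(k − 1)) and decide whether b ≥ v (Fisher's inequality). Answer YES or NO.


r = λ(v − 1)/(k − 1) = 3·108/2 = 162.
b = vr/k = 109·162/3 = 5886.
Fisher's inequality: b ≥ v ⇔ 5886 ≥ 109? YES.

YES


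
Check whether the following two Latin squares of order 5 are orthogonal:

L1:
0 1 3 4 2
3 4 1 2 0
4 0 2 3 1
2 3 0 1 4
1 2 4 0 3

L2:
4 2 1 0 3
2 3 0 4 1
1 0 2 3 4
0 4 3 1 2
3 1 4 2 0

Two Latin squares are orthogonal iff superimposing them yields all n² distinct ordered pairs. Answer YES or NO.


Form the n² = 25 superimposed pairs (L1[i][j], L2[i][j]), row by row (rows and columns indexed from 0):
row 0: (0,4) (1,2) (3,1) (4,0) (2,3)
row 1: (3,2) (4,3) (1,0) (2,4) (0,1)
row 2: (4,1) (0,0) (2,2) (3,3) (1,4)
row 3: (2,0) (3,4) (0,3) (1,1) (4,2)
row 4: (1,3) (2,1) (4,4) (0,2) (3,0)
Orthogonality requires all 25 pairs distinct.
Check by first coordinate: for each symbol s of L1, list the L2 entries in the n cells where L1 = s; they must all differ.
  L1 = 0: L2 entries (in reading order) 4, 1, 0, 3, 2 — all 5 distinct ✓
  L1 = 1: L2 entries (in reading order) 2, 0, 4, 1, 3 — all 5 distinct ✓
  L1 = 2: L2 entries (in reading order) 3, 4, 2, 0, 1 — all 5 distinct ✓
  L1 = 3: L2 entries (in reading order) 1, 2, 3, 4, 0 — all 5 distinct ✓
  L1 = 4: L2 entries (in reading order) 0, 3, 1, 2, 4 — all 5 distinct ✓
Every symbol of L1 meets every symbol of L2 exactly once, so all 25 pairs are distinct (25 of 25).
Conclusion: YES.

YES


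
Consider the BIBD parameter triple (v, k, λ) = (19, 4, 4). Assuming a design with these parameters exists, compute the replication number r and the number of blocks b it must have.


Any 2-(v, k, λ) BIBD satisfies two necessary conditions:
  (i)  Each point sits in r blocks, and counting incidences through any fixed point gives r(k − 1) = λ(v − 1), so r = λ(v − 1)/(k − 1).
  (ii) Total incidences bk = vr, so b = vr/k.
Step 1: r = λ(v − 1)/(k − 1) = 4·(19 − 1)/(4 − 1) = 4·18/3 = 72/3 = 24.
Step 2: b = vr/k = 19·24/4 = 456/4 = 114.
Check integrality: r = 24 ∈ Z ✓, b = 114 ∈ Z ✓.
(These identities are necessary conditions: they determine r and b for any design with these parameters, but do not by themselves prove that one exists.)

r = 24, b = 114.


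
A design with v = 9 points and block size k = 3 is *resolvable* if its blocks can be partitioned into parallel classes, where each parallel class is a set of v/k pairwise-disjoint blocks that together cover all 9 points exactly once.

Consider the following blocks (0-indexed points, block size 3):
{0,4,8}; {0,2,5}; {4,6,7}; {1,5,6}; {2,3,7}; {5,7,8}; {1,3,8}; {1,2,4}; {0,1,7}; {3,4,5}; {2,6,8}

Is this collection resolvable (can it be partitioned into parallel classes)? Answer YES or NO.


v = 9, block size k = 3, number of blocks = 11.
For resolvability, blocks must partition into parallel classes of size v/k = 3.
Total blocks must therefore be a multiple of 3: 11 = 3·3 + 2 ⇒ not divisible ✗.
Resolvable? NO.

NO


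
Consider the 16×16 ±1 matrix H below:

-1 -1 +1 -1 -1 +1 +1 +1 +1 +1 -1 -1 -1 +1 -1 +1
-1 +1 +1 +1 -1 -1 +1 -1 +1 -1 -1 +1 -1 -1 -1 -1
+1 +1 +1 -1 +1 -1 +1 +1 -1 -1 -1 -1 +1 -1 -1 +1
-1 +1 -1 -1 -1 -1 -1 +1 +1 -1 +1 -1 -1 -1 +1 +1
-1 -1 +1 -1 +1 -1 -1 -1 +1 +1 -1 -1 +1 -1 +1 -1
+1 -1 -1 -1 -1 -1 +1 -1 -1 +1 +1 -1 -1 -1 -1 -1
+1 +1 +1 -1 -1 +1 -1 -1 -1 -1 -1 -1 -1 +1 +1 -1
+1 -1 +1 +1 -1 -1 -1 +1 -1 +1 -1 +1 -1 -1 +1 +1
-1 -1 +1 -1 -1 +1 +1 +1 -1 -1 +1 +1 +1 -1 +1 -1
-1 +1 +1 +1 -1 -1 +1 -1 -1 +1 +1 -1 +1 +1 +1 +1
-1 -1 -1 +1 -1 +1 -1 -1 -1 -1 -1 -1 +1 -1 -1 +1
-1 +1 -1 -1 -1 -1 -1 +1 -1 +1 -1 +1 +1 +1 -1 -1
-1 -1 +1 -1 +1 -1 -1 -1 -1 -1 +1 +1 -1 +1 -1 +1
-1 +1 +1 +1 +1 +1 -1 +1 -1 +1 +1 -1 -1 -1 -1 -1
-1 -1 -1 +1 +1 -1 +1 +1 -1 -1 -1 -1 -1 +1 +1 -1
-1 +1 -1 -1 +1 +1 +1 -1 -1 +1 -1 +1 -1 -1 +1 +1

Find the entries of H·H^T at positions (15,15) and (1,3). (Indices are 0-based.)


Row 1 of H: [-1, 1, 1, 1, -1, -1, 1, -1, 1, -1, -1, 1, -1, -1, -1, -1].
Row 3 of H: [-1, 1, -1, -1, -1, -1, -1, 1, 1, -1, 1, -1, -1, -1, 1, 1].
Row 15 of H: [-1, 1, -1, -1, 1, 1, 1, -1, -1, 1, -1, 1, -1, -1, 1, 1].
(H·H^T)[15][15] = Σ_j H[15][j]·H[15][j] = (-1)² + (1)² + (-1)² + (-1)² + (1)² + (1)² + (1)² + (-1)² + (-1)² + (1)² + (-1)² + (1)² + (-1)² + (-1)² + (1)² + (1)² = 1 + 1 + 1 + 1 + 1 + 1 + 1 + 1 + 1 + 1 + 1 + 1 + 1 + 1 + 1 + 1 = 16.
(H·H^T)[1][3] = Σ_j H[1][j]·H[3][j] = (-1)·(-1) + (1)·(1) + (1)·(-1) + (1)·(-1) + (-1)·(-1) + (-1)·(-1) + (1)·(-1) + (-1)·(1) + (1)·(1) + (-1)·(-1) + (-1)·(1) + (1)·(-1) + (-1)·(-1) + (-1)·(-1) + (-1)·(1) + (-1)·(1) = 1 + 1 + -1 + -1 + 1 + 1 + -1 + -1 + 1 + 1 + -1 + -1 + 1 + 1 + -1 + -1 = 0.
So rows 1 and 3 are orthogonal; the diagonal entry equals n = 16.

(15,15) entry = 16; (1,3) entry = 0.
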